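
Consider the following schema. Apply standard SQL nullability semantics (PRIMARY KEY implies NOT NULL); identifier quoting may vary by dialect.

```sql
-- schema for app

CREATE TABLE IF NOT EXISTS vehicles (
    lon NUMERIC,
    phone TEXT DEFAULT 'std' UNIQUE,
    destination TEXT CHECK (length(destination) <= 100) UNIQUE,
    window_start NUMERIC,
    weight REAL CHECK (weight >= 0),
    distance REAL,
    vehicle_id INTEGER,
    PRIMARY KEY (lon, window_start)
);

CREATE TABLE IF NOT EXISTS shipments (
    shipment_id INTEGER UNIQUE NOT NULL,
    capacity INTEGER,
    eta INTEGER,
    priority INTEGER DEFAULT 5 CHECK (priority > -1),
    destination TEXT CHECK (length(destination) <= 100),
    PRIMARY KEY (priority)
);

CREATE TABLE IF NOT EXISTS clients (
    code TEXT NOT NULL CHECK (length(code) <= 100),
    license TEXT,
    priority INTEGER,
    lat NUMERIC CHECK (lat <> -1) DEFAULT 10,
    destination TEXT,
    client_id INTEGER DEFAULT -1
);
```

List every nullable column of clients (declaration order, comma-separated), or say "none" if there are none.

- code: declared NOT NULL → not nullable.
- license: no NOT NULL constraint applies → nullable.
- priority: no NOT NULL constraint applies → nullable.
- lat: CHECK does not forbid NULL (a CHECK constraint passes when its expression is NULL) → nullable.
- destination: no NOT NULL constraint applies → nullable.
- client_id: DEFAULT only fills an omitted column; an explicit NULL is still allowed → nullable.

license, priority, lat, destination, client_id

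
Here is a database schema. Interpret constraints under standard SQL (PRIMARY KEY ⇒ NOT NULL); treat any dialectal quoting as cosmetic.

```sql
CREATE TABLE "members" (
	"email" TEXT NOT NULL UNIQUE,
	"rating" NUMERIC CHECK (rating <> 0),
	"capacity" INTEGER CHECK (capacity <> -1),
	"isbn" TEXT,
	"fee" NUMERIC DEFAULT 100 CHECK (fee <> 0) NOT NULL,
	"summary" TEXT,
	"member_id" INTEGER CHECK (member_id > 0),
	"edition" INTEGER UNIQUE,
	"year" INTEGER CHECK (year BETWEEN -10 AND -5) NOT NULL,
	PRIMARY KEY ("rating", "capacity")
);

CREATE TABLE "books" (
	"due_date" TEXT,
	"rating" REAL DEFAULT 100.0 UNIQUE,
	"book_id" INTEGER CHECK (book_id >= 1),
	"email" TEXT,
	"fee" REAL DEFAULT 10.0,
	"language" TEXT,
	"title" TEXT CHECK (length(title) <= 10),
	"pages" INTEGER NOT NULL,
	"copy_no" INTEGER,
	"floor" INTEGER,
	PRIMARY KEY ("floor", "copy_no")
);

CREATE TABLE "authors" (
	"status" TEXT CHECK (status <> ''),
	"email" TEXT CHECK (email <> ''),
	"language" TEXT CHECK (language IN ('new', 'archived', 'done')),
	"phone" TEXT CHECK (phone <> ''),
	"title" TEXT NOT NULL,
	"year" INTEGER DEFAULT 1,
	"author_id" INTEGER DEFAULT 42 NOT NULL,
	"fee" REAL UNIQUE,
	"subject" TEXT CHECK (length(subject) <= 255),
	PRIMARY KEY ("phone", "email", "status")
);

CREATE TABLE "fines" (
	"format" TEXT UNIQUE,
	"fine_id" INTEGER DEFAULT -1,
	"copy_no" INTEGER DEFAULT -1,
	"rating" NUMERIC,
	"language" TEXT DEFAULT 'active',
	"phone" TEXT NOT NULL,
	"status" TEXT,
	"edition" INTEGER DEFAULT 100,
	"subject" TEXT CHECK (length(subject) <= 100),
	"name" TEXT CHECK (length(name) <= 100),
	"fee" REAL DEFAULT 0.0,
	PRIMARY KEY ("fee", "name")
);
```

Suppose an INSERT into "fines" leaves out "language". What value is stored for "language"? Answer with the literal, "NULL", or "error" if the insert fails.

language has an explicit DEFAULT 'active'.
When the column is omitted from an INSERT, that default is used.

'active'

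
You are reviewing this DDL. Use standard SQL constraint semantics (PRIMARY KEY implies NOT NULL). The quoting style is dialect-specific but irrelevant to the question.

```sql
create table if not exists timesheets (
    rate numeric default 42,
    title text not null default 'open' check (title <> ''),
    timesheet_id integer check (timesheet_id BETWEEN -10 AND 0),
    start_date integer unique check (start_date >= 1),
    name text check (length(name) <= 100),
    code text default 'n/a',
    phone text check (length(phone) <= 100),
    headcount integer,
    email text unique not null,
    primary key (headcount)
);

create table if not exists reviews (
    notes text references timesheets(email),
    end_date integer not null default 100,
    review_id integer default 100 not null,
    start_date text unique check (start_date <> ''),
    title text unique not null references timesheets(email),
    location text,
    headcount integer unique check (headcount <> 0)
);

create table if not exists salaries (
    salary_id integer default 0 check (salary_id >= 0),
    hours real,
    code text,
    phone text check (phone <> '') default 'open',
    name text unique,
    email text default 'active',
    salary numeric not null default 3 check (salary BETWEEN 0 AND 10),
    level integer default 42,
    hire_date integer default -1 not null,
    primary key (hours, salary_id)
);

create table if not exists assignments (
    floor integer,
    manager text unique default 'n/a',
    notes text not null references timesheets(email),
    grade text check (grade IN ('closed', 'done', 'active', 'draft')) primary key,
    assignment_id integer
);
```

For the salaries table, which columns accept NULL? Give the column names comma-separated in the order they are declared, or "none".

code, phone, name, email, level

- salary_id: part of the PRIMARY KEY, which implies NOT NULL → not nullable.
- hours: part of the PRIMARY KEY, which implies NOT NULL → not nullable.
- code: no NOT NULL constraint applies → nullable.
- phone: CHECK does not forbid NULL (a CHECK constraint passes when its expression is NULL) → nullable.
- name: UNIQUE does not imply NOT NULL → nullable.
- email: DEFAULT only fills an omitted column; an explicit NULL is still allowed → nullable.
- salary: declared NOT NULL → not nullable.
- level: DEFAULT only fills an omitted column; an explicit NULL is still allowed → nullable.
- hire_date: declared NOT NULL → not nullable.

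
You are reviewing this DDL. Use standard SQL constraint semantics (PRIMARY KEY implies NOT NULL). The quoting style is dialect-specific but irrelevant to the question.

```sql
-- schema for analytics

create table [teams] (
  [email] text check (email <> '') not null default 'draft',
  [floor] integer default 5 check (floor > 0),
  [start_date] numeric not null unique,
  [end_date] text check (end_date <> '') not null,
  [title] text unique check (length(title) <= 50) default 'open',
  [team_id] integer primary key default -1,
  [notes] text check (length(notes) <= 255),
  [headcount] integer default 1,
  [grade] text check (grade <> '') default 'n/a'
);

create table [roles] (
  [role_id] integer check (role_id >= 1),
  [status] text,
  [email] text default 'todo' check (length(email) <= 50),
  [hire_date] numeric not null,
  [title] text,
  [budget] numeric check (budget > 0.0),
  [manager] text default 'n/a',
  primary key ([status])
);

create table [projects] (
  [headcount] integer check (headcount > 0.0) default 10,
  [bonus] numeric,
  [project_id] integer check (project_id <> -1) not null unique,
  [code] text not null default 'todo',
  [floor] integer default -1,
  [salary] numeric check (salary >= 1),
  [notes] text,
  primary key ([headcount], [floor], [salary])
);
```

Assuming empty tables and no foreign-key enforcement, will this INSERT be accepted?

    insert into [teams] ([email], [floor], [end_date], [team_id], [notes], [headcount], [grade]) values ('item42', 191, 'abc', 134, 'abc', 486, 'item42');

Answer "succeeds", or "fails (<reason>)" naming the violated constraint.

start_date is omitted from the column list and has no DEFAULT, so it would receive NULL.
But start_date is declared NOT NULL.

fails (NOT NULL on start_date)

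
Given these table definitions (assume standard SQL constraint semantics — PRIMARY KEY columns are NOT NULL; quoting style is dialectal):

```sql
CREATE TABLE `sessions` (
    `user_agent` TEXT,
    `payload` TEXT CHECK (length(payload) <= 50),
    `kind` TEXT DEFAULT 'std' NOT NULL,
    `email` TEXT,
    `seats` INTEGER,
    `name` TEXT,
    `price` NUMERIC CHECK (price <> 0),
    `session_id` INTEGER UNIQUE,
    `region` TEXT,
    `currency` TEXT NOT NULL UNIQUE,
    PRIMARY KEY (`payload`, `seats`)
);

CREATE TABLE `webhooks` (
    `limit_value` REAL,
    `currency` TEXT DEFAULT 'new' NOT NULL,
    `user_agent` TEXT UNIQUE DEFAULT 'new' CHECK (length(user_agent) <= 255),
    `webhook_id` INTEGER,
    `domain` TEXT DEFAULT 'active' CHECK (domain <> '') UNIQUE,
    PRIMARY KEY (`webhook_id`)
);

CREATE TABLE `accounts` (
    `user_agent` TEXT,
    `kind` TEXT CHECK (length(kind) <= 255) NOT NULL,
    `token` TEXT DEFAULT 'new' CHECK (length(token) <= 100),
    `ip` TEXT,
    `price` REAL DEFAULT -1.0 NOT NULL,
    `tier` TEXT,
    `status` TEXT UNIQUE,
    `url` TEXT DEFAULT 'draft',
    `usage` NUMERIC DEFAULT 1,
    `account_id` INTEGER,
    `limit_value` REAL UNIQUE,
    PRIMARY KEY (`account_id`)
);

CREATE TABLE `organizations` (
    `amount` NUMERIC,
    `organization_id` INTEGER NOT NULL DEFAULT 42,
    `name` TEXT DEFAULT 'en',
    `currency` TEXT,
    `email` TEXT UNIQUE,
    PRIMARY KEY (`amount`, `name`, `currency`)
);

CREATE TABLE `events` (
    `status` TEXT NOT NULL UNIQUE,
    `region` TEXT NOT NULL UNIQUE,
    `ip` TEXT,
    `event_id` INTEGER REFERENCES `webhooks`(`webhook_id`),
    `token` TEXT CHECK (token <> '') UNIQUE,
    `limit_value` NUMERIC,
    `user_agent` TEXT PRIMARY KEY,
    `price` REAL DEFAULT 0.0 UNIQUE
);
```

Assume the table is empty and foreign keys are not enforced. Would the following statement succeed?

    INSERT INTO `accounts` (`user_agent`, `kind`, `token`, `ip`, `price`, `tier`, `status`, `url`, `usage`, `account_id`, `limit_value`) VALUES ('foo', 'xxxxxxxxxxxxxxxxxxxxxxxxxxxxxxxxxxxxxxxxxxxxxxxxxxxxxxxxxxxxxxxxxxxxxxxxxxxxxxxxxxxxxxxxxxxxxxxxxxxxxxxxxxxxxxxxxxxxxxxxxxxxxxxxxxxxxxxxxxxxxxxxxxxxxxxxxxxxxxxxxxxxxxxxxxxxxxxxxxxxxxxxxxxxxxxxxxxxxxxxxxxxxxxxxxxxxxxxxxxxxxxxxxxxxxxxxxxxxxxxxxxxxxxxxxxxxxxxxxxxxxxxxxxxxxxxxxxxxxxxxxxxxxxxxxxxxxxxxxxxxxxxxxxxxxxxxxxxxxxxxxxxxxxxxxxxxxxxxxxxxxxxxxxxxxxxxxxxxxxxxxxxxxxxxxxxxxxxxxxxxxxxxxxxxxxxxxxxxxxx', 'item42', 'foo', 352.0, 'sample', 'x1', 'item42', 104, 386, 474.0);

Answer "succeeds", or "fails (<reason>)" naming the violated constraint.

The value 'xxxxxxxxxxxxxxxxxxxxxxxxxxxxxxxxxxxxxxxxxxxxxxxxxxxxxxxxxxxxxxxxxxxxxxxxxxxxxxxxxxxxxxxxxxxxxxxxxxxxxxxxxxxxxxxxxxxxxxxxxxxxxxxxxxxxxxxxxxxxxxxxxxxxxxxxxxxxxxxxxxxxxxxxxxxxxxxxxxxxxxxxxxxxxxxxxxxxxxxxxxxxxxxxxxxxxxxxxxxxxxxxxxxxxxxxxxxxxxxxxxxxxxxxxxxxxxxxxxxxxxxxxxxxxxxxxxxxxxxxxxxxxxxxxxxxxxxxxxxxxxxxxxxxxxxxxxxxxxxxxxxxxxxxxxxxxxxxxxxxxxxxxxxxxxxxxxxxxxxxxxxxxxxxxxxxxxxxxxxxxxxxxxxxxxxxxxxxxxxx' for kind violates CHECK (length(kind) <= 255).

fails (CHECK on kind)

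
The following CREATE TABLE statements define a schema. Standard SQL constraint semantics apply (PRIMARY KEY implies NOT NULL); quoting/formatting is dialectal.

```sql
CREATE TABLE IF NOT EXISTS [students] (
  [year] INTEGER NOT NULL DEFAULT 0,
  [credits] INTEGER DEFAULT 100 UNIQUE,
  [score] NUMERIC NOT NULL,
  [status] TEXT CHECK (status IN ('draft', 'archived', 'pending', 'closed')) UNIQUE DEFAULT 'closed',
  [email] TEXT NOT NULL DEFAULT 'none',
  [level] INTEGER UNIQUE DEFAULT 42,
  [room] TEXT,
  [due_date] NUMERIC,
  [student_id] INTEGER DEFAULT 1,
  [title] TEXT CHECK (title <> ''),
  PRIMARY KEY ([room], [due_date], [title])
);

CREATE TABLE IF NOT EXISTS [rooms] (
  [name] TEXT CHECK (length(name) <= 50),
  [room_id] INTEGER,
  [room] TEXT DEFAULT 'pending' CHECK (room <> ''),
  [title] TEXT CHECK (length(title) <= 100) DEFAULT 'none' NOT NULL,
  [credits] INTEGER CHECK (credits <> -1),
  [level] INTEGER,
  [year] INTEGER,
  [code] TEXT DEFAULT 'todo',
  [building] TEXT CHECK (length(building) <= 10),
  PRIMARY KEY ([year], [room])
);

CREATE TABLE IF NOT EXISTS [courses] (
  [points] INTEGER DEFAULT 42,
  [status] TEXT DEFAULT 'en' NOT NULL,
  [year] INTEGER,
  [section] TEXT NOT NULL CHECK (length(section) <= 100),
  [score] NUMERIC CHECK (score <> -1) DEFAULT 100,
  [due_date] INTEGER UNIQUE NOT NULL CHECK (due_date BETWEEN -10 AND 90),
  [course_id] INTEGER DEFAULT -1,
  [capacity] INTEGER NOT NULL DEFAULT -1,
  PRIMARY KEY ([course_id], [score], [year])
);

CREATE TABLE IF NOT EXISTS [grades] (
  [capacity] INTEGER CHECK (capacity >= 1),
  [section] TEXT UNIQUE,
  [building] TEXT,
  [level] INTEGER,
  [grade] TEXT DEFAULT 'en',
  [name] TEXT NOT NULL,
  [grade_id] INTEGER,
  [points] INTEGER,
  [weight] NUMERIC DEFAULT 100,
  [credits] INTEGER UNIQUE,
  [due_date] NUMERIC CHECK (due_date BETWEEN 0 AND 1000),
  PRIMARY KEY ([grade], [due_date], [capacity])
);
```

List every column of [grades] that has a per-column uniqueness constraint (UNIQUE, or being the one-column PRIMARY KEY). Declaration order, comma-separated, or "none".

- capacity: part of a composite PRIMARY KEY — only the tuple is unique, not this column on its own.
- section: declared UNIQUE → unique.
- building: no UNIQUE or single-column PK constraint.
- level: no UNIQUE or single-column PK constraint.
- grade: part of a composite PRIMARY KEY — only the tuple is unique, not this column on its own.
- name: no UNIQUE or single-column PK constraint.
- grade_id: no UNIQUE or single-column PK constraint.
- points: no UNIQUE or single-column PK constraint.
- weight: no UNIQUE or single-column PK constraint.
- credits: declared UNIQUE → unique.
- due_date: part of a composite PRIMARY KEY — only the tuple is unique, not this column on its own.

section, credits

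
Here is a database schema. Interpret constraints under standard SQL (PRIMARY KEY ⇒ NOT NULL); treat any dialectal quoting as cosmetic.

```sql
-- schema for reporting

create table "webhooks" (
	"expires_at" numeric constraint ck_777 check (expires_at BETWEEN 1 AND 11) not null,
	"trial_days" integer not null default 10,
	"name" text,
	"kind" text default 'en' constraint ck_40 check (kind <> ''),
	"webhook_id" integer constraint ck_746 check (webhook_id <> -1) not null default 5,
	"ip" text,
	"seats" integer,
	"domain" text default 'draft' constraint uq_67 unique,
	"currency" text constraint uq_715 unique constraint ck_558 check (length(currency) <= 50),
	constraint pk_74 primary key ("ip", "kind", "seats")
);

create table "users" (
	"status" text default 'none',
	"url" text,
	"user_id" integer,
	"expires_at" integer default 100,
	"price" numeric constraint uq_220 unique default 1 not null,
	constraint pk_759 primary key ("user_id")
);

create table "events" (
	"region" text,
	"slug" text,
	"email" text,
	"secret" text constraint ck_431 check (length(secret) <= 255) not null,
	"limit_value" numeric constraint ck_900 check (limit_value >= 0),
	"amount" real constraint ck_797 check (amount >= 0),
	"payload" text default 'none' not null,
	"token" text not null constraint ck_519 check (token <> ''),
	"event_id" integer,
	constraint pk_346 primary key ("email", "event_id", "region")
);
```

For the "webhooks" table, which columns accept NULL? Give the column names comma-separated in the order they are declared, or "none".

- expires_at: declared NOT NULL → not nullable.
- trial_days: declared NOT NULL → not nullable.
- name: no NOT NULL constraint applies → nullable.
- kind: part of the PRIMARY KEY, which implies NOT NULL → not nullable.
- webhook_id: declared NOT NULL → not nullable.
- ip: part of the PRIMARY KEY, which implies NOT NULL → not nullable.
- seats: part of the PRIMARY KEY, which implies NOT NULL → not nullable.
- domain: UNIQUE does not imply NOT NULL → nullable.
- currency: CHECK does not forbid NULL (a CHECK constraint passes when its expression is NULL) → nullable.

name, domain, currency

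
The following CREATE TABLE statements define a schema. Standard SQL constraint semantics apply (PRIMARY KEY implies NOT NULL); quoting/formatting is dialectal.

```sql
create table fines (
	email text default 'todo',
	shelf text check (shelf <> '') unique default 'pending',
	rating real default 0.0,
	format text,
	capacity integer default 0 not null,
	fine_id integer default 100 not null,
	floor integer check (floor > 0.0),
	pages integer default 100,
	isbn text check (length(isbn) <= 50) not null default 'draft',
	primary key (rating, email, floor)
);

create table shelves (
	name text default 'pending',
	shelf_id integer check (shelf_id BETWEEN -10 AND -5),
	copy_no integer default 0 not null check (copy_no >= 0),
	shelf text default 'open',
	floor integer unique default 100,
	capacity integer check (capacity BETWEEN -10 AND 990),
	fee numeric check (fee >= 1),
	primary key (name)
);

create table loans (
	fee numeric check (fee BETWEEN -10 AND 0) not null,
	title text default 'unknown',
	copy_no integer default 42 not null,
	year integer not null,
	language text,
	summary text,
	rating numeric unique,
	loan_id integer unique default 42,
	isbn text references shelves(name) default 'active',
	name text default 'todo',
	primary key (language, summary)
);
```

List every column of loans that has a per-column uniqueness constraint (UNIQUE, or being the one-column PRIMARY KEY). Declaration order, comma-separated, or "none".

rating, loan_id

- fee: no UNIQUE or single-column PK constraint.
- title: no UNIQUE or single-column PK constraint.
- copy_no: no UNIQUE or single-column PK constraint.
- year: no UNIQUE or single-column PK constraint.
- language: part of a composite PRIMARY KEY — only the tuple is unique, not this column on its own.
- summary: part of a composite PRIMARY KEY — only the tuple is unique, not this column on its own.
- rating: declared UNIQUE → unique.
- loan_id: declared UNIQUE → unique.
- isbn: no UNIQUE or single-column PK constraint.
- name: no UNIQUE or single-column PK constraint.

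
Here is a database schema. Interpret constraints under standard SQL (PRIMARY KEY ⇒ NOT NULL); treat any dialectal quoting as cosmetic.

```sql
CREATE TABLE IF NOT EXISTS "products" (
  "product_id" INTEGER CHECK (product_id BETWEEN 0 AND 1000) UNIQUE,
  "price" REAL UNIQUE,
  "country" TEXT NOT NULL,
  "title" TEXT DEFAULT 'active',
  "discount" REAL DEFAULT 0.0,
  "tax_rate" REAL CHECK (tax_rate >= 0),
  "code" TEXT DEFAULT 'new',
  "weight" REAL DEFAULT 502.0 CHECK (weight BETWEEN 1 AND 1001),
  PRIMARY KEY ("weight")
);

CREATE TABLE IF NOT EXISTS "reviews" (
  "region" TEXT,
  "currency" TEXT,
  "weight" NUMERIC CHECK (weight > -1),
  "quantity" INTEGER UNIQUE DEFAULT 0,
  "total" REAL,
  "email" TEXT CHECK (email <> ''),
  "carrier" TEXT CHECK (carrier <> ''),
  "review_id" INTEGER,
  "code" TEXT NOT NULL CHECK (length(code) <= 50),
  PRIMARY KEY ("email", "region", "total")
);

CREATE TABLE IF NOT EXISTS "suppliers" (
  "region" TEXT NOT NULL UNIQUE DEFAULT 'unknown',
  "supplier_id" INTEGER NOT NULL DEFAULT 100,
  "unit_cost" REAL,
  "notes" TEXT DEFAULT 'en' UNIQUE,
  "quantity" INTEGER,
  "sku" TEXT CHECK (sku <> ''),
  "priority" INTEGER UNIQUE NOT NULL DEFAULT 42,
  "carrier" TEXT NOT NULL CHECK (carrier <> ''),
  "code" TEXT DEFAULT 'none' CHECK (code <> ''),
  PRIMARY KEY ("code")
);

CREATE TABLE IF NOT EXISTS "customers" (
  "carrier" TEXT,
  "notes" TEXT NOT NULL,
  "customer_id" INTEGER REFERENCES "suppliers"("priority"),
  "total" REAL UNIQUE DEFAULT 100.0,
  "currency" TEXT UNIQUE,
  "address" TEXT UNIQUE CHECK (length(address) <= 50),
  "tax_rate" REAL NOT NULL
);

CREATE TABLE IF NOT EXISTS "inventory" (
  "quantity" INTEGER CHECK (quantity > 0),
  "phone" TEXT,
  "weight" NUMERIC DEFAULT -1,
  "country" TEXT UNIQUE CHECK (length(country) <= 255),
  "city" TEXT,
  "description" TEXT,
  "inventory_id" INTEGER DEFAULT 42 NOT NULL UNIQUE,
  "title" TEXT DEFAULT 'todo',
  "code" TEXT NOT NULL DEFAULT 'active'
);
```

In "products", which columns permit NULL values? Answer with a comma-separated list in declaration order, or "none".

product_id, price, title, discount, tax_rate, code

- product_id: CHECK does not forbid NULL (a CHECK constraint passes when its expression is NULL) → nullable.
- price: UNIQUE does not imply NOT NULL → nullable.
- country: declared NOT NULL → not nullable.
- title: DEFAULT only fills an omitted column; an explicit NULL is still allowed → nullable.
- discount: DEFAULT only fills an omitted column; an explicit NULL is still allowed → nullable.
- tax_rate: CHECK does not forbid NULL (a CHECK constraint passes when its expression is NULL) → nullable.
- code: DEFAULT only fills an omitted column; an explicit NULL is still allowed → nullable.
- weight: part of the PRIMARY KEY, which implies NOT NULL → not nullable.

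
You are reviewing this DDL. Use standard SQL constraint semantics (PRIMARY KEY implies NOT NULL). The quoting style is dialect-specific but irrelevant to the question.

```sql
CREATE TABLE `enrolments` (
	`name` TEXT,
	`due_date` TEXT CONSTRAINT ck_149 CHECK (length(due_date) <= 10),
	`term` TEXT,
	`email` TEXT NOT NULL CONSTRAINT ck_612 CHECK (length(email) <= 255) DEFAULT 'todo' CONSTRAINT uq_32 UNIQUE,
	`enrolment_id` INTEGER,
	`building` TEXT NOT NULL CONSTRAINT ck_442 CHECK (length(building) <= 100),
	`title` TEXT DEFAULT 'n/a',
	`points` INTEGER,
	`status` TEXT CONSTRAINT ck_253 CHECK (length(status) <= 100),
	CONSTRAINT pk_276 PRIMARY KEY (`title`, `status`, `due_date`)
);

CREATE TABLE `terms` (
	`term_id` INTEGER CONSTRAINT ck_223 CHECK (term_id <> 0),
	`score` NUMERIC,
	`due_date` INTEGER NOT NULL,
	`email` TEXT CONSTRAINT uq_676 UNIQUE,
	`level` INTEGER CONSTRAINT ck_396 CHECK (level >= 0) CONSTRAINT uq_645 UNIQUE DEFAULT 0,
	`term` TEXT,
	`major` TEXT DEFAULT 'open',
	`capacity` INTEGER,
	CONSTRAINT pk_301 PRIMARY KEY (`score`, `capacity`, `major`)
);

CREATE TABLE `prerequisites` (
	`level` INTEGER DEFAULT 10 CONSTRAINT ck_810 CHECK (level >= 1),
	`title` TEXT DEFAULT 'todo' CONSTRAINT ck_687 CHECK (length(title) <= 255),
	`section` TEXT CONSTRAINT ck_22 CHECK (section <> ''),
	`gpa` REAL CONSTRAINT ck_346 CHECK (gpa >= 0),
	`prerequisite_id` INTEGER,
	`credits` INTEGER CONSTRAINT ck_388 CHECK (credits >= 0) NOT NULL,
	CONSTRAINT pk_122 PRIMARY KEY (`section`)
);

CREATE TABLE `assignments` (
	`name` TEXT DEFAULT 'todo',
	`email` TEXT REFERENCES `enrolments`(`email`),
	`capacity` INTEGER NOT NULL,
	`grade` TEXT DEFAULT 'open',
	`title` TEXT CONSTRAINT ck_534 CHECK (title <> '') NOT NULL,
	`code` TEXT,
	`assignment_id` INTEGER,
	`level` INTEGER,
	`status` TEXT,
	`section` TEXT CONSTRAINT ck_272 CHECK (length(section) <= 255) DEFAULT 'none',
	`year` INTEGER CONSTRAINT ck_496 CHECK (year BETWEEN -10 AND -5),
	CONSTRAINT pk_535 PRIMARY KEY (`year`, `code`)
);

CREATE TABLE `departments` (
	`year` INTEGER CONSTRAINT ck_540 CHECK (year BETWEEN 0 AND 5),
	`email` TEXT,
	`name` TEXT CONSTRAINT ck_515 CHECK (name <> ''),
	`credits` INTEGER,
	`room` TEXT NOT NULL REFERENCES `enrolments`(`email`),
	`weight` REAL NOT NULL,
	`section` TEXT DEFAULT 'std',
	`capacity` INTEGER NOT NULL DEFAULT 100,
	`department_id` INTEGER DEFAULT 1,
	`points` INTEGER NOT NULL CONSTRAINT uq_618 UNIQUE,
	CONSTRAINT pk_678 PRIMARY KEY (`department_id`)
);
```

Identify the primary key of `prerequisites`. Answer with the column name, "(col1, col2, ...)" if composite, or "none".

section is declared PRIMARY KEY as a table-level PRIMARY KEY clause.

section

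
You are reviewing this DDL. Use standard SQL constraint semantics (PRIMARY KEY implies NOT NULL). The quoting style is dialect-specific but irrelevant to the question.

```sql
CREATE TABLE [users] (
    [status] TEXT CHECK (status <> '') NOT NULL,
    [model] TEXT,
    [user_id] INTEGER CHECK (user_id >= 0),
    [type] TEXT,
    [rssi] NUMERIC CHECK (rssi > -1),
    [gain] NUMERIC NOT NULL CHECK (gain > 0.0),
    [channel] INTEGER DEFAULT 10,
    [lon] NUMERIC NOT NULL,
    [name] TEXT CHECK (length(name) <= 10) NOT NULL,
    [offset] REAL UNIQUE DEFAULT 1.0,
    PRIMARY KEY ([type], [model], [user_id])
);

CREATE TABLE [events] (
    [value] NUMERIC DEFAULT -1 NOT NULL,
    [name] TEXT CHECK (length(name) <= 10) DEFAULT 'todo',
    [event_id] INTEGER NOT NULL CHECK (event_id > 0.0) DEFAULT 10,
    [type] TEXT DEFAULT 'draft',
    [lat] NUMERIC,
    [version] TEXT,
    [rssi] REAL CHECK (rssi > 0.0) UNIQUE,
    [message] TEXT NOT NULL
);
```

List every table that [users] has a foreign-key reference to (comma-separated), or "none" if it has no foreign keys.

none

No column in users has a REFERENCES clause.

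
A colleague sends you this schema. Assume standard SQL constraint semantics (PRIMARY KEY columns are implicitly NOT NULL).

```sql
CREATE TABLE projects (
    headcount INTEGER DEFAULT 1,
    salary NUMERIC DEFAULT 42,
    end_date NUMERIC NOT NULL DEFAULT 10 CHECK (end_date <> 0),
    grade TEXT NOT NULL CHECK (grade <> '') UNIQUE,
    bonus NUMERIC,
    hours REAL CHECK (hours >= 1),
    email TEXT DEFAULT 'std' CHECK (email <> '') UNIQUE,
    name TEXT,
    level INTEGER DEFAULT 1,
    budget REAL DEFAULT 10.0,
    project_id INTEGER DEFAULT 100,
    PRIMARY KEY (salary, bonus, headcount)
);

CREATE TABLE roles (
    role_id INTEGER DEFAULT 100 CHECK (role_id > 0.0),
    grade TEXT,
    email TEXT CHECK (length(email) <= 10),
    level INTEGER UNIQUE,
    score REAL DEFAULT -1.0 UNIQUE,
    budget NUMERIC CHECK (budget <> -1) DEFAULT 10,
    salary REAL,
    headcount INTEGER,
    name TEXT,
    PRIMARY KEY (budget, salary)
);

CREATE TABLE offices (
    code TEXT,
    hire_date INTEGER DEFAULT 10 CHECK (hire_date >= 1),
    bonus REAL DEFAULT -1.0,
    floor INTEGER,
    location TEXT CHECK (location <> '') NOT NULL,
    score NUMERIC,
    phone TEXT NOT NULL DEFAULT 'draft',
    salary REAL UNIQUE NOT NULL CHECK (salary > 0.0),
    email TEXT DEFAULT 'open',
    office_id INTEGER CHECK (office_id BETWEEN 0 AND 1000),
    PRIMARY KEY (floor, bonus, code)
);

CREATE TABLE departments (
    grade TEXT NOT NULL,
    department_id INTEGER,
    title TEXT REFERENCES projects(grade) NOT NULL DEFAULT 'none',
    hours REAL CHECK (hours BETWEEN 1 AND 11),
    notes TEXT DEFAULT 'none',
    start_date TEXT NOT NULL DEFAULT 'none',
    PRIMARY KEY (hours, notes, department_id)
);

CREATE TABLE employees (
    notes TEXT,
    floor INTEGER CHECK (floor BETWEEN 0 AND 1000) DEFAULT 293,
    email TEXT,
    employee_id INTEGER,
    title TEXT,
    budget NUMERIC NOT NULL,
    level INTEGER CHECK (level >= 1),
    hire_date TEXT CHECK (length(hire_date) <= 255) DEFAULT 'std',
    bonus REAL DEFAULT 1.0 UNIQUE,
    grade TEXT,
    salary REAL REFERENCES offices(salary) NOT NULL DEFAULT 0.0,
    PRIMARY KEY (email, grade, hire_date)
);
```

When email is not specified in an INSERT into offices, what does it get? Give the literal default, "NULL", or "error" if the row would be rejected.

email has an explicit DEFAULT 'open'.
When the column is omitted from an INSERT, that default is used.

'open'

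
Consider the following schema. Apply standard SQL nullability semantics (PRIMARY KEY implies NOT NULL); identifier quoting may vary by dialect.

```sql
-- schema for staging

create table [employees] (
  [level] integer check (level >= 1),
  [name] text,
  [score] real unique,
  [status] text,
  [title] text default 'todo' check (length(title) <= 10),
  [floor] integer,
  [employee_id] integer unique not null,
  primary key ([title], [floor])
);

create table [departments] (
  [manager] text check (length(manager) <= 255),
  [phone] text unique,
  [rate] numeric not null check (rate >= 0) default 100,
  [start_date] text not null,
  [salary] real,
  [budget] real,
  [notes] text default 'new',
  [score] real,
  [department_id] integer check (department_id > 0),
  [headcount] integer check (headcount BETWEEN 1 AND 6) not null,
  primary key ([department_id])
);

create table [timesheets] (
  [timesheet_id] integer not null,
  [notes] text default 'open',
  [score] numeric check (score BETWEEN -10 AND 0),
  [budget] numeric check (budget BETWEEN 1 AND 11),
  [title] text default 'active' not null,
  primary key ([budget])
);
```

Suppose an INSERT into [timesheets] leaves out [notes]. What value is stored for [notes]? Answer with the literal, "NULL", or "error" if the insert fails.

'open'

notes has an explicit DEFAULT 'open'.
When the column is omitted from an INSERT, that default is used.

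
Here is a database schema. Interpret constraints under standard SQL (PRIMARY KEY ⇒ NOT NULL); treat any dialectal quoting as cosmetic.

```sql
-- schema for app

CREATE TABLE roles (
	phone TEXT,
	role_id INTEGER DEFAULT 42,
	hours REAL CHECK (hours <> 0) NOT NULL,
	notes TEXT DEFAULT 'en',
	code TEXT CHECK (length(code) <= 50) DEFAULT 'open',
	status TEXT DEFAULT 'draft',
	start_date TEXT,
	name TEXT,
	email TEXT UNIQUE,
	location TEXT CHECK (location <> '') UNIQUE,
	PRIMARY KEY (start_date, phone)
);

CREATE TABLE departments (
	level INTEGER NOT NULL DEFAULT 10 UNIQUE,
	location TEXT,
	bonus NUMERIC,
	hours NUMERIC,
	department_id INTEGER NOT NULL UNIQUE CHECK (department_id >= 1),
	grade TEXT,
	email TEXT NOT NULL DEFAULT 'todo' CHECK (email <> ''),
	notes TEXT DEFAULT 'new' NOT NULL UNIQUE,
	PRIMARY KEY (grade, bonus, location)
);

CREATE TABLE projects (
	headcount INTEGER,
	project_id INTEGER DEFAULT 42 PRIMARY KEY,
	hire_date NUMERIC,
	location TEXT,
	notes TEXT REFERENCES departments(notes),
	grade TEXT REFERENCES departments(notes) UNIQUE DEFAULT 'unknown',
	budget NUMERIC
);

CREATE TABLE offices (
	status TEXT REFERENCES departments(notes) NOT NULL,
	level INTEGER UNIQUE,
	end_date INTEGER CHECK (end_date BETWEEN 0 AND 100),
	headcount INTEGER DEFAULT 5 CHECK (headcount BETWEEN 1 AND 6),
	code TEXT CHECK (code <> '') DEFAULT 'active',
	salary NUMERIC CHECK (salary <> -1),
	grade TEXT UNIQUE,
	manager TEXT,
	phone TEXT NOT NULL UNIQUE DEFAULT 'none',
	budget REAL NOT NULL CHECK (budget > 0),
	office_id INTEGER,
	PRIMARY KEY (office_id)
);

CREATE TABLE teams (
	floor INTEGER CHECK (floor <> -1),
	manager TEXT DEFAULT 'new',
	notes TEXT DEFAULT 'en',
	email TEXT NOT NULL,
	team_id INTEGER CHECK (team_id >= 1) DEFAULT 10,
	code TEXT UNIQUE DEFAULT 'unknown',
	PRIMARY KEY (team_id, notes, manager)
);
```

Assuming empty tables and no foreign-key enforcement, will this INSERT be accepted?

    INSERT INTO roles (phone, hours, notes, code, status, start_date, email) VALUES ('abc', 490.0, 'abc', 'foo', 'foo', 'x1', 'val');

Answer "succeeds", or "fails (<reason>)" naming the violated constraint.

NOT NULL columns: hours is supplied; phone is supplied; start_date is supplied.
CHECK constraints: 490.0 satisfies (hours <> 0); 'foo' satisfies (length(code) <= 50).
No constraint is violated.

succeeds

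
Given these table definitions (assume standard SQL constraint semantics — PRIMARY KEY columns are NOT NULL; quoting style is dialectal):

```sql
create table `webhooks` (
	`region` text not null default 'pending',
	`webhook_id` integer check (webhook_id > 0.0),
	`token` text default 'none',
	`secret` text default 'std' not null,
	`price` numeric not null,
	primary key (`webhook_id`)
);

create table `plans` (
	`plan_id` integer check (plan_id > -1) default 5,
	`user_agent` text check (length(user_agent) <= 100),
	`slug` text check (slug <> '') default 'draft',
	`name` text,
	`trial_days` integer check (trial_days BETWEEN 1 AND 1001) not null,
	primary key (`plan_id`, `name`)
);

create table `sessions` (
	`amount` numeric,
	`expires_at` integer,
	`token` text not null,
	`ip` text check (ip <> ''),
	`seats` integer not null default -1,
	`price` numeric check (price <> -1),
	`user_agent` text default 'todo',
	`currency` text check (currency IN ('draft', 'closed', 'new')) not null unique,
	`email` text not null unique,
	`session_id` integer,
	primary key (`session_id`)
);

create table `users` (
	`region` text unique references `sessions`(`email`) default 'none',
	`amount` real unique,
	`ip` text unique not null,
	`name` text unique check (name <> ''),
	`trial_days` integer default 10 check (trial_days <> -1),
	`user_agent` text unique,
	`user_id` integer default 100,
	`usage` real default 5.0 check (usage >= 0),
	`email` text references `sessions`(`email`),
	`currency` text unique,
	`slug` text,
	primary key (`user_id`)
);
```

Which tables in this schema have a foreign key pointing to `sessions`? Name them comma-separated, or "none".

users

- users.region references sessions(email).
- users.email references sessions(email).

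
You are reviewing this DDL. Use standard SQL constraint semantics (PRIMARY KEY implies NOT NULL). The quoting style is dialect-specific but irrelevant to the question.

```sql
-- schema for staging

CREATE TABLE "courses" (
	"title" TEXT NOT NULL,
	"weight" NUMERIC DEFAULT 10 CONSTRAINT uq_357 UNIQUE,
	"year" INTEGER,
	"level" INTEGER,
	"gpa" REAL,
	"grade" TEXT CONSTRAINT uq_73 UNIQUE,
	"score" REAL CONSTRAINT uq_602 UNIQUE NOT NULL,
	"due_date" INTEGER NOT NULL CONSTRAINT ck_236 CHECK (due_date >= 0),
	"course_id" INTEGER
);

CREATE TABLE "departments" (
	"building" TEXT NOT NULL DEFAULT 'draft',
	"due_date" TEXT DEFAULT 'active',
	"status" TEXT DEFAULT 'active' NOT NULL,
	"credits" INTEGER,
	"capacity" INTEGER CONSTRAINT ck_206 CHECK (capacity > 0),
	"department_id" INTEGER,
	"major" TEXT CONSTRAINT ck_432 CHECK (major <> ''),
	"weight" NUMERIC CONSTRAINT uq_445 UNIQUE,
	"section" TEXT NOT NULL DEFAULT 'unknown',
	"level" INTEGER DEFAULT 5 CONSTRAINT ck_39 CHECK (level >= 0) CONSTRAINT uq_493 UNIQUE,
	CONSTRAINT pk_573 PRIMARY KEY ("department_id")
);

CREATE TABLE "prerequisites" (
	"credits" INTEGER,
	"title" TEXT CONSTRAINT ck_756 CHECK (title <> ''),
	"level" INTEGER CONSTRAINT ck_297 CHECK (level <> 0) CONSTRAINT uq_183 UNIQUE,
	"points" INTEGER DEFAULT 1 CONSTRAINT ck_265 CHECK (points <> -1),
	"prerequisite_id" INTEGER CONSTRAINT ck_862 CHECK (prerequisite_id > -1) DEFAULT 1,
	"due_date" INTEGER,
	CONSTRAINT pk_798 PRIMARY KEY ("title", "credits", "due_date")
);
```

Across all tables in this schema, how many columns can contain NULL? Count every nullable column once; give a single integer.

courses: 6 nullable (weight, year, level, gpa, grade, course_id — PK none and explicit NOT NULL columns excluded).
departments: 6 nullable (due_date, credits, capacity, major, weight, level — PK (department_id) and explicit NOT NULL columns excluded).
prerequisites: 3 nullable (level, points, prerequisite_id — PK (title, credits, due_date) and explicit NOT NULL columns excluded).
Total: 6 + 6 + 3 = 15.

15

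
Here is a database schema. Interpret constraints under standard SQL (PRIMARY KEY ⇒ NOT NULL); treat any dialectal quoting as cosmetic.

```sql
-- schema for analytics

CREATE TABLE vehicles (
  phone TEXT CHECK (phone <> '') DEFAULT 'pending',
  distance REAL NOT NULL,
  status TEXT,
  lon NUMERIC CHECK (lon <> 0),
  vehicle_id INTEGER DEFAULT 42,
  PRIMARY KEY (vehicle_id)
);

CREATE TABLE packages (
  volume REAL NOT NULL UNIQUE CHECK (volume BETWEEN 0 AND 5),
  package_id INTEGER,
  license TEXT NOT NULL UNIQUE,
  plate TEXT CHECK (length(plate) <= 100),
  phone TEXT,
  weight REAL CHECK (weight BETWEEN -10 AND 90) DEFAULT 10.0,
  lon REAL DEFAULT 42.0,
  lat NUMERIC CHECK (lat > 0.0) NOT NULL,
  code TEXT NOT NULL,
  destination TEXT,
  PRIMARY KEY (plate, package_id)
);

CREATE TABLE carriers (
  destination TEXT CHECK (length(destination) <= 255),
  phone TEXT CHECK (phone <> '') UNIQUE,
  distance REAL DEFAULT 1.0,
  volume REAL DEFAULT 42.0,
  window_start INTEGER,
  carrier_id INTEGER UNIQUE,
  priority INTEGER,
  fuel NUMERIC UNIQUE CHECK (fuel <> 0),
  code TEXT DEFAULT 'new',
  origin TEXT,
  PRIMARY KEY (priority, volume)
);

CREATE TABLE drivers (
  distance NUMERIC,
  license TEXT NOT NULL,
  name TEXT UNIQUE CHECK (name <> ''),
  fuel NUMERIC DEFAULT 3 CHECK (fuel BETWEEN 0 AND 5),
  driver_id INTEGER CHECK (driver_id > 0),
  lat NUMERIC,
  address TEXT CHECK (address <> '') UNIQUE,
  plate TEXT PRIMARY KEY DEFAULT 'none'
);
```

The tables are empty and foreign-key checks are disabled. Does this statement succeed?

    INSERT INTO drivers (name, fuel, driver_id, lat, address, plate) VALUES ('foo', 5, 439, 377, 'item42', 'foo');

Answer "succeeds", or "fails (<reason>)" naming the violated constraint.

fails (NOT NULL on license)

license is omitted from the column list and has no DEFAULT, so it would receive NULL.
But license is declared NOT NULL.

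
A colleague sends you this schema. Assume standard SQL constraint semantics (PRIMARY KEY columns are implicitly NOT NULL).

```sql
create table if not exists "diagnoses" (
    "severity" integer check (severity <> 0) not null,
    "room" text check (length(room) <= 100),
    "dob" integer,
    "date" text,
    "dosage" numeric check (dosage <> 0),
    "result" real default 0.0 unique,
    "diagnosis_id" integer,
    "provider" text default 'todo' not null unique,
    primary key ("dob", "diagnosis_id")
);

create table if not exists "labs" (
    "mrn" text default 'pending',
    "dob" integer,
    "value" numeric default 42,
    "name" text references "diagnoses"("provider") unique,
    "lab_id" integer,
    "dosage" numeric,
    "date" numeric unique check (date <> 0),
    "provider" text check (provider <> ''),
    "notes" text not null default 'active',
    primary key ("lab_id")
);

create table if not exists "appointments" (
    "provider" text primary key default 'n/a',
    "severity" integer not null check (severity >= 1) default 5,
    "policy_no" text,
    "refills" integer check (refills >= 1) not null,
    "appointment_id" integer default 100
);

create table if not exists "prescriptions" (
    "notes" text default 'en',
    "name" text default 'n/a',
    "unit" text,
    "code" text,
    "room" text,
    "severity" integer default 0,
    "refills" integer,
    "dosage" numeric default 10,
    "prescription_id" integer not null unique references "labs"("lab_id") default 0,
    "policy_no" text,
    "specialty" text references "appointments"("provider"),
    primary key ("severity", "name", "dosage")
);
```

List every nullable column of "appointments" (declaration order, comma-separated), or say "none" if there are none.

policy_no, appointment_id

- provider: part of the PRIMARY KEY, which implies NOT NULL → not nullable.
- severity: declared NOT NULL → not nullable.
- policy_no: no NOT NULL constraint applies → nullable.
- refills: declared NOT NULL → not nullable.
- appointment_id: DEFAULT only fills an omitted column; an explicit NULL is still allowed → nullable.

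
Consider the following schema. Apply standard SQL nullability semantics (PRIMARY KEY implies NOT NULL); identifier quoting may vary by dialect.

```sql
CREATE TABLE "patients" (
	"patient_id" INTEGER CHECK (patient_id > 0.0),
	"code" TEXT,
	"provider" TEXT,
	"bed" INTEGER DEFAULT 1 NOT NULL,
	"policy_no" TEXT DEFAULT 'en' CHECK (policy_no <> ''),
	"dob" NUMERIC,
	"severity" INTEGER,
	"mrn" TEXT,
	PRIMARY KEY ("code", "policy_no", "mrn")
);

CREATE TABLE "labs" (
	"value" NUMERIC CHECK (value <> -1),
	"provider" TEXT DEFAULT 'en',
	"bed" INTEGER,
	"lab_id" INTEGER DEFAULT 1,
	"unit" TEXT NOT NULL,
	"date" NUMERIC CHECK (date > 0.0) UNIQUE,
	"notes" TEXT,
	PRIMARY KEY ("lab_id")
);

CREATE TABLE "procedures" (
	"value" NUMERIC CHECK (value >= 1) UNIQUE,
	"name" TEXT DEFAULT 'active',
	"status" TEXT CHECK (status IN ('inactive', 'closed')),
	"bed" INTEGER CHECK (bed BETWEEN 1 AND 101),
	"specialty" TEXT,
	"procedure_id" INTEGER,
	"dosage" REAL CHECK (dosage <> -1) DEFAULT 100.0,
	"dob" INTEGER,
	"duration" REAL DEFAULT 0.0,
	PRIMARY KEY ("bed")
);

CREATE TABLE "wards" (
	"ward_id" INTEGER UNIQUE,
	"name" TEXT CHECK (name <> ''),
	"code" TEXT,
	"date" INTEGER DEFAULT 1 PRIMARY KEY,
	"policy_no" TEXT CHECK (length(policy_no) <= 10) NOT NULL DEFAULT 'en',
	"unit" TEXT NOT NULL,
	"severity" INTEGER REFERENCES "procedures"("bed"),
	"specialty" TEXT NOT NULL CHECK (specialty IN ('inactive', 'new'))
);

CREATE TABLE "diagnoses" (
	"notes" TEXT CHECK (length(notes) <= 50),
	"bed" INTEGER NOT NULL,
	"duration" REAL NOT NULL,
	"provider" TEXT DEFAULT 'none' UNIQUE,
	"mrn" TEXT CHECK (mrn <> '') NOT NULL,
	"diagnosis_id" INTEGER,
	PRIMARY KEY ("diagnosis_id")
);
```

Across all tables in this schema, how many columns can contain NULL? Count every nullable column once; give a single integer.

23

patients: 4 nullable (patient_id, provider, dob, severity — PK (code, policy_no, mrn) and explicit NOT NULL columns excluded).
labs: 5 nullable (value, provider, bed, date, notes — PK (lab_id) and explicit NOT NULL columns excluded).
procedures: 8 nullable (value, name, status, specialty, procedure_id, dosage, dob, duration — PK (bed) and explicit NOT NULL columns excluded).
wards: 4 nullable (ward_id, name, code, severity — PK (date) and explicit NOT NULL columns excluded).
diagnoses: 2 nullable (notes, provider — PK (diagnosis_id) and explicit NOT NULL columns excluded).
Total: 4 + 5 + 8 + 4 + 2 = 23.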